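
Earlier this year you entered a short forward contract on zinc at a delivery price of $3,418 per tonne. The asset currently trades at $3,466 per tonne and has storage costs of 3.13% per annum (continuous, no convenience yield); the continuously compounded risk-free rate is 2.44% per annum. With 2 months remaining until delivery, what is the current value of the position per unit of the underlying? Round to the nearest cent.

Current fair forward for the remaining 2 months: F = S·e^((r + u)·T), (r + u) = 0.0244 + 0.0313 = 0.0557
F = 3466 · e^(0.0557 × 2/12) = 3466 × 1.00932656 = 3498.3259
Value of long forward = (F − K)·e^(−rT) = (3498.3259 − 3418) · e^(−0.0244·2/12)
= 80.3259 × 0.99594159 = 80.00
Short position value = −(long value) = -$80.00

-$80.00 per tonne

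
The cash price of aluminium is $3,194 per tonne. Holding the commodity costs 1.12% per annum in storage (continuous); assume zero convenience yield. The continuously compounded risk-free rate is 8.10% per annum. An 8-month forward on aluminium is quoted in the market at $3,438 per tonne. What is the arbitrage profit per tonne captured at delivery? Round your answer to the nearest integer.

Fair forward: F* = S·e^(carry·T), with carry = (r + u) = 0.0810 + 0.0112 = 0.0922
F* = 3194 · e^(0.0922 × 8/12) = 3194 · e^0.061467 = 3194 × 1.063395 = $3396.4836
Market $3438 > fair $3396.4836: forward overpriced → cash-and-carry (buy spot, short the forward).
At maturity, profit = |F_mkt − F*| = |3438 − 3396.4836| = $42 per tonne

$42 per tonne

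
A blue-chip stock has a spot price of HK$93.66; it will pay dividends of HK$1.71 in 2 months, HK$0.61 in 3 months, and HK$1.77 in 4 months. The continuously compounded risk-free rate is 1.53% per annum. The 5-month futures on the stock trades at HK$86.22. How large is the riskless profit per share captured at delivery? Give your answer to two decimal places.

PV(dividends) I = 1.71·e^(−0.0153·2/12) + 0.61·e^(−0.0153·3/12) + 1.77·e^(−0.0153·4/12) = 4.0743
Fair futures F* = (S − I)·e^(rT) = (93.66 − 4.0743)·e^0.006375 = 89.5857 × 1.006395 = 90.1586
Market HK$86.22 < fair 90.1586: forward underpriced → reverse cash-and-carry (short the stock, invest proceeds at r, pay the dividends, go long the forward).
Profit at T = |F_mkt − F*| = |86.22 − 90.1586| = HK$3.94 per share

HK$3.94 per share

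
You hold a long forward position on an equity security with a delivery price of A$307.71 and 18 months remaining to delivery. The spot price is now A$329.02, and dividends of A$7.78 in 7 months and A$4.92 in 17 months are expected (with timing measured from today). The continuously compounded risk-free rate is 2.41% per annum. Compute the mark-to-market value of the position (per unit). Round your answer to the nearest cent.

A$19.81

PV(remaining dividends) I = 7.78·e^(−0.0241·7/12) + 4.92·e^(−0.0241·17/12) = 12.4262
Current forward F = (S − I)·e^(rT) = (329.02 − 12.4262)·e^(0.0241·18/12) = 316.5938 × 1.036811 = 328.2479
Value (long) = (F − K)·e^(−rT) = (328.2479 − 307.71) × 0.964496 = 19.8087
Value = A$19.81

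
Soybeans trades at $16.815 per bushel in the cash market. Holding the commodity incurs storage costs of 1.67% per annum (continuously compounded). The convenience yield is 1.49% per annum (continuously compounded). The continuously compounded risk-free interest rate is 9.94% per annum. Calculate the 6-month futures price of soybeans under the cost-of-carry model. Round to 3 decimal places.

$17.688 per bushel

Net carry = r + u − y = 0.0994 + 0.0167 − 0.0149 = 0.1012
F = S·e^((r+u−y)T) = 16.815 · e^(0.1012 × 6/12) = 16.815 · e^0.050600
= 16.815 × 1.051902 = $17.688 per bushel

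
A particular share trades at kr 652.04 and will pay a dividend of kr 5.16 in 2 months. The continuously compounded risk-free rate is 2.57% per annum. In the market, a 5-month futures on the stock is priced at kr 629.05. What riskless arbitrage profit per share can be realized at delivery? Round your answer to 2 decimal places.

kr 24.82 per share

PV(dividends) I = 5.16·e^(−0.0257·2/12) = 5.1379
Fair futures F* = (S − I)·e^(rT) = (652.04 − 5.1379)·e^0.010708 = 646.9021 × 1.010766 = 653.8666
Market kr 629.05 < fair 653.8666: forward underpriced → reverse cash-and-carry (short the stock, invest proceeds at r, pay the dividends, go long the forward).
Profit at T = |F_mkt − F*| = |629.05 − 653.8666| = kr 24.82 per share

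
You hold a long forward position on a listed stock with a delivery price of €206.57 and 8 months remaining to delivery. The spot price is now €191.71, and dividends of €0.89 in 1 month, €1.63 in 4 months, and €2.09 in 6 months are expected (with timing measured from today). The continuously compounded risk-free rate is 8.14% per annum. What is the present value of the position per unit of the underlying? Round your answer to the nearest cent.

-€8.43

PV(remaining dividends) I = 0.89·e^(−0.0814·1/12) + 1.63·e^(−0.0814·4/12) + 2.09·e^(−0.0814·6/12) = 4.4770
Current forward F = (S − I)·e^(rT) = (191.71 − 4.4770)·e^(0.0814·8/12) = 187.2330 × 1.055766 = 197.6742
Value (long) = (F − K)·e^(−rT) = (197.6742 − 206.57) × 0.947179 = -8.4259
Value = -€8.43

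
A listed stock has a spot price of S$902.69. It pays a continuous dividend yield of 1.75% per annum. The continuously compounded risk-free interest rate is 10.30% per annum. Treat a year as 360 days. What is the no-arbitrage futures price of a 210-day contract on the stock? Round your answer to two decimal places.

F = S·e^((r − q)T) = 902.69 · e^((0.1030 − 0.0175) × 210/360)
= 902.69 · e^0.049875 = 902.69 × 1.051140
F = S$948.85

S$948.85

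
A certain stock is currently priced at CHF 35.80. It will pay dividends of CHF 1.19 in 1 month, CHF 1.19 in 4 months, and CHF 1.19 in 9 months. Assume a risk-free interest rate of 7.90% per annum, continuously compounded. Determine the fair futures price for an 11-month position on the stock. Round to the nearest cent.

CHF 34.77

PV(dividends) I = 1.19·e^(−0.0790·1/12) + 1.19·e^(−0.0790·4/12) + 1.19·e^(−0.0790·9/12)
I = 1.1822 + 1.1591 + 1.1215 = 3.4628
F = (S − I)·e^(rT) = (35.80 − 3.4628) · e^(0.0790·11/12)
= 32.3372 · e^0.072417 = 32.3372 × 1.075104 = CHF 34.77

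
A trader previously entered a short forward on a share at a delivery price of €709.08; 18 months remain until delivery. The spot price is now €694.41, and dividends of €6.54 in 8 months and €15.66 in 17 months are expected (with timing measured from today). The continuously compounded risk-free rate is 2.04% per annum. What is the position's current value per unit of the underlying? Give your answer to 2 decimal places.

€14.97

PV(remaining dividends) I = 6.54·e^(−0.0204·8/12) + 15.66·e^(−0.0204·17/12) = 21.6656
Current forward F = (S − I)·e^(rT) = (694.41 − 21.6656)·e^(0.0204·18/12) = 672.7444 × 1.031073 = 693.6486
Value (long) = (F − K)·e^(−rT) = (693.6486 − 709.08) × 0.969863 = -14.9663
Short position value = −(long value) = €14.97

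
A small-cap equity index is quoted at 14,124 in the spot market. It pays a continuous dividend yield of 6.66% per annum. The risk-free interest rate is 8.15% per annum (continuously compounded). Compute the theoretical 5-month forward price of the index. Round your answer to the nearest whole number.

14,212

F = S·e^((r − q)T) = 14124 · e^((0.0815 − 0.0666) × 5/12)
= 14124 · e^0.006208 = 14124 × 1.006227
F = 14,212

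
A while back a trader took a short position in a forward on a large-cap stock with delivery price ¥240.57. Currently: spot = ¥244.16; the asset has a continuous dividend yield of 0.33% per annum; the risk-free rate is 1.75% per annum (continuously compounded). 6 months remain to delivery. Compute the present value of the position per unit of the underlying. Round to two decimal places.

-¥5.28

Current fair forward for the remaining 6 months: F = S·e^((r − q)·T), (r − q) = 0.0175 − 0.0033 = 0.0142
F = 244.16 · e^(0.0142 × 6/12) = 244.16 × 1.007125 = 245.8996
Value of long forward = (F − K)·e^(−rT) = (245.8996 − 240.57) · e^(−0.0175·6/12)
= 5.3296 × 0.991288 = 5.28
Short position value = −(long value) = -¥5.28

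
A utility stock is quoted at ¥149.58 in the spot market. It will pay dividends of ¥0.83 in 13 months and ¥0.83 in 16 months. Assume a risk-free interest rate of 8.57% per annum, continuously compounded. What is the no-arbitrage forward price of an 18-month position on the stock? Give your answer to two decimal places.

¥168.40

PV(dividends) I = 0.83·e^(−0.0857·13/12) + 0.83·e^(−0.0857·16/12)
I = 0.7564 + 0.7404 = 1.4968
F = (S − I)·e^(rT) = (149.58 − 1.4968) · e^(0.0857·18/12)
= 148.0832 · e^0.128550 = 148.0832 × 1.137178 = ¥168.40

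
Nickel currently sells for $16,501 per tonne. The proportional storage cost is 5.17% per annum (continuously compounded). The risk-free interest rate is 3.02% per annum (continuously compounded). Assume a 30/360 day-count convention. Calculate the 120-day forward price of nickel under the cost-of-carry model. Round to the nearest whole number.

Net carry = r + u − y = 0.0302 + 0.0517 − 0.0000 = 0.0819
F = S·e^((r+u−y)T) = 16501 · e^(0.0819 × 120/360) = 16501 · e^0.027300
= 16501 × 1.027676 = $16,958 per tonne

$16,958 per tonne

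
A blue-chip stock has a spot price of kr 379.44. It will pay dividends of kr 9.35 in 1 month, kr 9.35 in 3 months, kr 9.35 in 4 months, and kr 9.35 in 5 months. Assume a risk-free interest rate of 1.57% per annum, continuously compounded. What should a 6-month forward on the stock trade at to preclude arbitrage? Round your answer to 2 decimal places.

PV(dividends) I = 9.35·e^(−0.0157·1/12) + 9.35·e^(−0.0157·3/12) + 9.35·e^(−0.0157·4/12) + 9.35·e^(−0.0157·5/12)
I = 9.3378 + 9.3134 + 9.3012 + 9.2890 = 37.2414
F = (S − I)·e^(rT) = (379.44 − 37.2414) · e^(0.0157·6/12)
= 342.1986 · e^0.007850 = 342.1986 × 1.007881 = kr 344.90

kr 344.90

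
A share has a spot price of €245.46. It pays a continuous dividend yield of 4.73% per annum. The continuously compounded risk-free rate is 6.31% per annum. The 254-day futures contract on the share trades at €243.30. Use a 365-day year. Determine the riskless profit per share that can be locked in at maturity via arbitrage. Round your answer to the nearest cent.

€4.87 per share

Fair futures: F* = S·e^(carry·T), with carry = (r − q) = 0.0631 − 0.0473 = 0.0158
F* = 245.46 · e^(0.0158 × 254/365) = 245.46 · e^0.010995 = 245.46 × 1.011056 = €248.1738
Market €243.30 < fair €248.1738: forward underpriced → reverse cash-and-carry (short spot, go long the forward).
At maturity, profit = |F_mkt − F*| = |243.30 − 248.1738| = €4.87 per share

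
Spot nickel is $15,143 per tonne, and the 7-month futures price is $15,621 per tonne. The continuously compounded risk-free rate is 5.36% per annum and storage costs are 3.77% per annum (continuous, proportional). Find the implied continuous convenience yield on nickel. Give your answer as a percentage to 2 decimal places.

F = S·e^((r+u−y)T) ⇒ (r+u−y) = ln(F/S)/T
ln(15621/15143) = 0.031078; /T ⇒ 0.053277
y = r + u − ln(F/S)/T = 0.0536 + 0.0377 − 0.053277 = 0.038023
y = 3.80%

3.80%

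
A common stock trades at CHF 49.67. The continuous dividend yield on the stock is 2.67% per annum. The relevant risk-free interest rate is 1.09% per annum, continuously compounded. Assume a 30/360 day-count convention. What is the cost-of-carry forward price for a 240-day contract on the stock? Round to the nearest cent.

CHF 49.15

F = S·e^((r − q)T) = 49.67 · e^((0.0109 − 0.0267) × 240/360)
= 49.67 · e^-0.010533 = 49.67 × 0.989522
F = CHF 49.15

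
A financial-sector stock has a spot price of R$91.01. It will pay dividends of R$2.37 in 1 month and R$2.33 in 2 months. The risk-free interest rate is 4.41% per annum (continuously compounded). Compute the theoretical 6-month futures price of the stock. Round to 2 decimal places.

PV(dividends) I = 2.37·e^(−0.0441·1/12) + 2.33·e^(−0.0441·2/12)
I = 2.3613 + 2.3129 = 4.6742
F = (S − I)·e^(rT) = (91.01 − 4.6742) · e^(0.0441·6/12)
= 86.3358 · e^0.022050 = 86.3358 × 1.022295 = R$88.26

R$88.26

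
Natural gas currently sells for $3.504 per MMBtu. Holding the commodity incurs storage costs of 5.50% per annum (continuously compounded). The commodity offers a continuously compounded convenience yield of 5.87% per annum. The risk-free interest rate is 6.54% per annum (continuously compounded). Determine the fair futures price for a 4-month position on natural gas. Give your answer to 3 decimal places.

Net carry = r + u − y = 0.0654 + 0.0550 − 0.0587 = 0.0617
F = S·e^((r+u−y)T) = 3.504 · e^(0.0617 × 4/12) = 3.504 · e^0.020567
= 3.504 × 1.020780 = $3.577 per MMBtu

$3.577 per MMBtu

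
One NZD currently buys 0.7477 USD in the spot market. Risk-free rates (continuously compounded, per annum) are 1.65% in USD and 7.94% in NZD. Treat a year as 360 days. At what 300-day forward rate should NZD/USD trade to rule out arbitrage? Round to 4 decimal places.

F = S·e^((r_USD − r_NZD)T) = 0.7477 · e^((0.0165 − 0.0794) × 300/360)
= 0.7477 · e^-0.052417 = 0.7477 × 0.948933
F = 0.7095 USD per NZD

0.7095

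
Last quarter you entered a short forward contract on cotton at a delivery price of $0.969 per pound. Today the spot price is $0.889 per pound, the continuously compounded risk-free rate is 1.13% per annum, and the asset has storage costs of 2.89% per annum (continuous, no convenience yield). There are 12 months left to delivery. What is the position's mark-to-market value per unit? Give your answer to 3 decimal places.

Current fair forward for the remaining 12 months: F = S·e^((r + u)·T), (r + u) = 0.0113 + 0.0289 = 0.0402
F = 0.889 · e^(0.0402 × 12/12) = 0.889 × 1.041019 = 0.9255
Value of long forward = (F − K)·e^(−rT) = (0.9255 − 0.969) · e^(−0.0113·12/12)
= -0.0435 × 0.988764 = -0.043
Short position value = −(long value) = $0.043

$0.043 per pound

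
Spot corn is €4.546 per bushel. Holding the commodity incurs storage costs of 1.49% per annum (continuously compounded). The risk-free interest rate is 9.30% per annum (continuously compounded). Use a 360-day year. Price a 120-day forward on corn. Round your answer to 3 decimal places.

Net carry = r + u − y = 0.0930 + 0.0149 − 0.0000 = 0.1079
F = S·e^((r+u−y)T) = 4.546 · e^(0.1079 × 120/360) = 4.546 · e^0.035967
= 4.546 × 1.036622 = €4.712 per bushel

€4.712 per bushel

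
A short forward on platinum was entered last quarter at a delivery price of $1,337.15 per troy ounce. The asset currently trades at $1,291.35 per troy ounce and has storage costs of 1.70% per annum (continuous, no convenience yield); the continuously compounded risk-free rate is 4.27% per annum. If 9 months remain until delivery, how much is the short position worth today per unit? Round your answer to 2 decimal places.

Current fair forward for the remaining 9 months: F = S·e^((r + u)·T), (r + u) = 0.0427 + 0.0170 = 0.0597
F = 1291.35 · e^(0.0597 × 9/12) = 1291.35 × 1.04579253 = 1350.4842
Value of long forward = (F − K)·e^(−rT) = (1350.4842 − 1337.15) · e^(−0.0427·9/12)
= 13.3342 × 0.96848237 = 12.91
Short position value = −(long value) = -$12.91

-$12.91 per troy ounce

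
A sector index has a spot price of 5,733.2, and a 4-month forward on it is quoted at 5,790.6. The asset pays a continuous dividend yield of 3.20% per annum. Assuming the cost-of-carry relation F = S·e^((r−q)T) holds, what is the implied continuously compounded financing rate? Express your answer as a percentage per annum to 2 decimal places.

6.19%

From F = S·e^((r−q)T): (r − q) = ln(F/S)/T
ln(5790.6/5733.2) = ln(1.010012) = 0.009962
(r − q) = 0.009962 / (4/12) = 0.029886
r = ln(F/S)/T + q = 0.029886 + 0.0320 = 0.061886
r = 6.19%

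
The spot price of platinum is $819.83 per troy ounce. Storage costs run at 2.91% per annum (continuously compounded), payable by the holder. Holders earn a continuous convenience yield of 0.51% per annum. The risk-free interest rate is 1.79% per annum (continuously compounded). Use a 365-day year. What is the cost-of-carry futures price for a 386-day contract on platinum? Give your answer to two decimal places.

Net carry = r + u − y = 0.0179 + 0.0291 − 0.0051 = 0.0419
F = S·e^((r+u−y)T) = 819.83 · e^(0.0419 × 386/365) = 819.83 · e^0.044311
= 819.83 × 1.045307 = $856.97 per troy ounce

$856.97 per troy ounce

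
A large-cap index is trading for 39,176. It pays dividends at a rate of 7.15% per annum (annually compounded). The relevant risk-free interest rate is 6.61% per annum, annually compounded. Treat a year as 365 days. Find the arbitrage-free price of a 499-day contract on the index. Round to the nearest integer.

38,906

F = S · (1+r)^T / (1+q)^T
= 39176 × 1.091448 / 1.099013 = 39176 × 0.993117
F = 38,906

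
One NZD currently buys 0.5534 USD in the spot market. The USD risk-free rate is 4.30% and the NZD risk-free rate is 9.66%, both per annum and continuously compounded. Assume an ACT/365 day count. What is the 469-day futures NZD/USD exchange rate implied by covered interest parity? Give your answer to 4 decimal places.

F = S·e^((r_USD − r_NZD)T) = 0.5534 · e^((0.0430 − 0.0966) × 469/365)
= 0.5534 · e^-0.068872 = 0.5534 × 0.933446
F = 0.5166 USD per NZD

0.5166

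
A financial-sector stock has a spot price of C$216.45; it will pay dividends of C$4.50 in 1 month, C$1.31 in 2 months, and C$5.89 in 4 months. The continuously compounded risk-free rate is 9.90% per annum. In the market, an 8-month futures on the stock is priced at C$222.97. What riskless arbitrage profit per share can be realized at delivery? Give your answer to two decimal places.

PV(dividends) I = 4.50·e^(−0.0990·1/12) + 1.31·e^(−0.0990·2/12) + 5.89·e^(−0.0990·4/12) = 11.4504
Fair futures F* = (S − I)·e^(rT) = (216.45 − 11.4504)·e^0.066000 = 204.9996 × 1.068227 = 218.9861
Market C$222.97 > fair 218.9861: forward overpriced → cash-and-carry (borrow at r, buy the stock and collect the dividends, short the forward).
Profit at T = |F_mkt − F*| = |222.97 − 218.9861| = C$3.98 per share

C$3.98 per share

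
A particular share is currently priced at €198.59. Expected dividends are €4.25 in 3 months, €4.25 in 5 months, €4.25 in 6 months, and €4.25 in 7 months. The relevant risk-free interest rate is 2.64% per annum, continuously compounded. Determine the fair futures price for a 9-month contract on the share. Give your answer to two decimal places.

PV(dividends) I = 4.25·e^(−0.0264·3/12) + 4.25·e^(−0.0264·5/12) + 4.25·e^(−0.0264·6/12) + 4.25·e^(−0.0264·7/12)
I = 4.2220 + 4.2035 + 4.1943 + 4.1851 = 16.8049
F = (S − I)·e^(rT) = (198.59 − 16.8049) · e^(0.0264·9/12)
= 181.7851 · e^0.019800 = 181.7851 × 1.019997 = €185.42

€185.42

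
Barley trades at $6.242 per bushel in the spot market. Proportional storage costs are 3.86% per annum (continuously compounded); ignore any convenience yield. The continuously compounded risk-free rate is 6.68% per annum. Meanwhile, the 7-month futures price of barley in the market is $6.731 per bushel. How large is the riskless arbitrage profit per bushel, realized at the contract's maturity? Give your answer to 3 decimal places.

$0.093 per bushel

Fair futures: F* = S·e^(carry·T), with carry = (r + u) = 0.0668 + 0.0386 = 0.1054
F* = 6.242 · e^(0.1054 × 7/12) = 6.242 · e^0.061483 = 6.242 × 1.063412 = $6.6378
Market $6.731 > fair $6.6378: forward overpriced → cash-and-carry (buy spot, short the forward).
At maturity, profit = |F_mkt − F*| = |6.731 − 6.6378| = $0.093 per bushel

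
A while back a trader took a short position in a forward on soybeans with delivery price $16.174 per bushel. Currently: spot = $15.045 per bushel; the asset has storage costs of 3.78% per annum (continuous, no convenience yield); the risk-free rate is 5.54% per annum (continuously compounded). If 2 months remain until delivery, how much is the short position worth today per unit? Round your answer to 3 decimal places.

Current fair forward for the remaining 2 months: F = S·e^((r + u)·T), (r + u) = 0.0554 + 0.0378 = 0.0932
F = 15.045 · e^(0.0932 × 2/12) = 15.045 × 1.015655 = 15.2805
Value of long forward = (F − K)·e^(−rT) = (15.2805 − 16.174) · e^(−0.0554·2/12)
= -0.8935 × 0.990809 = -0.885
Short position value = −(long value) = $0.885

$0.885 per bushel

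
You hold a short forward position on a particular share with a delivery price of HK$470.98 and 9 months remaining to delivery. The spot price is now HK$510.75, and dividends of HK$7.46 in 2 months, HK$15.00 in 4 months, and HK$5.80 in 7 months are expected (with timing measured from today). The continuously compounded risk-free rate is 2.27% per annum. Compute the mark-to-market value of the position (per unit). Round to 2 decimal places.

PV(remaining dividends) I = 7.46·e^(−0.0227·2/12) + 15.00·e^(−0.0227·4/12) + 5.80·e^(−0.0227·7/12) = 28.0425
Current forward F = (S − I)·e^(rT) = (510.75 − 28.0425)·e^(0.0227·9/12) = 482.7075 × 1.017171 = 490.9961
Value (long) = (F − K)·e^(−rT) = (490.9961 − 470.98) × 0.983119 = 19.6782
Short position value = −(long value) = -HK$19.68

-HK$19.68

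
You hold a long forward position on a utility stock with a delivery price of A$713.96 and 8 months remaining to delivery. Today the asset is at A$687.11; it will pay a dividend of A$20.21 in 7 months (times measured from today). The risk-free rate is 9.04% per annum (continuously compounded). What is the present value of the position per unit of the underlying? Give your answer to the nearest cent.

-A$4.26

PV(remaining dividends) I = 20.21·e^(−0.0904·7/12) = 19.1719
Current forward F = (S − I)·e^(rT) = (687.11 − 19.1719)·e^(0.0904·8/12) = 667.9381 × 1.062120 = 709.4304
Value (long) = (F − K)·e^(−rT) = (709.4304 − 713.96) × 0.941513 = -4.2647
Value = -A$4.26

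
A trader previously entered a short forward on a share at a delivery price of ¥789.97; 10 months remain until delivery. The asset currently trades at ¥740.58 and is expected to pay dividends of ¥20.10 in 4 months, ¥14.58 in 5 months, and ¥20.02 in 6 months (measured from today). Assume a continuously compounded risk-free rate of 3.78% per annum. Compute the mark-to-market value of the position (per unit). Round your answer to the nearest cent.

¥78.74

PV(remaining dividends) I = 20.10·e^(−0.0378·4/12) + 14.58·e^(−0.0378·5/12) + 20.02·e^(−0.0378·6/12) = 53.8457
Current forward F = (S − I)·e^(rT) = (740.58 − 53.8457)·e^(0.0378·10/12) = 686.7343 × 1.032001 = 708.7105
Value (long) = (F − K)·e^(−rT) = (708.7105 − 789.97) × 0.968991 = -78.7397
Short position value = −(long value) = ¥78.74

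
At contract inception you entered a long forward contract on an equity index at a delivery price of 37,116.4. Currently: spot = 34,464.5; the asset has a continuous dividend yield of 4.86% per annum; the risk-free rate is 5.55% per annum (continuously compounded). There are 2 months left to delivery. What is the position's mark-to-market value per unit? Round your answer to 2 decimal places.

-2588.19

Current fair forward for the remaining 2 months: F = S·e^((r − q)·T), (r − q) = 0.0555 − 0.0486 = 0.0069
F = 34464.5 · e^(0.0069 × 2/12) = 34464.5 × 1.00115066 = 34504.1569
Value of long forward = (F − K)·e^(−rT) = (34504.1569 − 37116.4) · e^(−0.0555·2/12)
= -2612.2431 × 0.99079265 = -2588.19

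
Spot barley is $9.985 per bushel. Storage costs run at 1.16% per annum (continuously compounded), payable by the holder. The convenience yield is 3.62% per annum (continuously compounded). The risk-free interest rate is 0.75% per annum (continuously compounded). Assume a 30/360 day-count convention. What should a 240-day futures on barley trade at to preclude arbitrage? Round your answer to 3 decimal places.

Net carry = r + u − y = 0.0075 + 0.0116 − 0.0362 = -0.0171
F = S·e^((r+u−y)T) = 9.985 · e^(-0.0171 × 240/360) = 9.985 · e^-0.011400
= 9.985 × 0.988665 = $9.872 per bushel

$9.872 per bushel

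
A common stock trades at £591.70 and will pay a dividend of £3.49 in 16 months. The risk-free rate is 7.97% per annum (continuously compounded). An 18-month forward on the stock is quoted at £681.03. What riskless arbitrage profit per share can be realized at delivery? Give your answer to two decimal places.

PV(dividends) I = 3.49·e^(−0.0797·16/12) = 3.1382
Fair forward F* = (S − I)·e^(rT) = (591.70 − 3.1382)·e^0.119550 = 588.5618 × 1.126990 = 663.3033
Market £681.03 > fair 663.3033: forward overpriced → cash-and-carry (borrow at r, buy the stock and collect the dividends, short the forward).
Profit at T = |F_mkt − F*| = |681.03 − 663.3033| = £17.73 per share

£17.73 per share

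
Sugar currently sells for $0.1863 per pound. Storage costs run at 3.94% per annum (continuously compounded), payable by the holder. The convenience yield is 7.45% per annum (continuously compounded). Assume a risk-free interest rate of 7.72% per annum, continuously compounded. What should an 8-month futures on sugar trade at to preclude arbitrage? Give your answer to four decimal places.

$0.1916 per pound

Net carry = r + u − y = 0.0772 + 0.0394 − 0.0745 = 0.0421
F = S·e^((r+u−y)T) = 0.1863 · e^(0.0421 × 8/12) = 0.1863 · e^0.028067
= 0.1863 × 1.028465 = $0.1916 per pound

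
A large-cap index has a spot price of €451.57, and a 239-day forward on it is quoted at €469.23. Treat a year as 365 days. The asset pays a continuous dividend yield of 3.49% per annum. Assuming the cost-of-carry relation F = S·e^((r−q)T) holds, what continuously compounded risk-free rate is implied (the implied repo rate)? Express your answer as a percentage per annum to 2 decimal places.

9.35%

From F = S·e^((r−q)T): (r − q) = ln(F/S)/T
ln(469.23/451.57) = ln(1.039108) = 0.038363
(r − q) = 0.038363 / (239/365) = 0.058588
r = ln(F/S)/T + q = 0.058588 + 0.0349 = 0.093488
r = 9.35%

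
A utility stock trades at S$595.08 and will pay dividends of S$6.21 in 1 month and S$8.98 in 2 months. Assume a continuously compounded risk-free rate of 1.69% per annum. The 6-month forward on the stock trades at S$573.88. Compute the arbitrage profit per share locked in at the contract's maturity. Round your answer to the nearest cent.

PV(dividends) I = 6.21·e^(−0.0169·1/12) + 8.98·e^(−0.0169·2/12) = 15.1560
Fair forward F* = (S − I)·e^(rT) = (595.08 − 15.1560)·e^0.008450 = 579.9240 × 1.008486 = 584.8452
Market S$573.88 < fair 584.8452: forward underpriced → reverse cash-and-carry (short the stock, invest proceeds at r, pay the dividends, go long the forward).
Profit at T = |F_mkt − F*| = |573.88 − 584.8452| = S$10.97 per share

S$10.97 per share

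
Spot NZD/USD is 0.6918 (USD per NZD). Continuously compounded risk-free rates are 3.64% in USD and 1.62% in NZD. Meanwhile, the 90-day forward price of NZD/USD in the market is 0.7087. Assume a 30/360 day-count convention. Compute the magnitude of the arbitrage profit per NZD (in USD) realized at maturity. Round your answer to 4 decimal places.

Fair forward: F* = S·e^(carry·T), with carry = (r_USD − r_NZD) = 0.0364 − 0.0162 = 0.0202
F* = 0.6918 · e^(0.0202 × 90/360) = 0.6918 · e^0.005050 = 0.6918 × 1.005063 = 0.6953
Market 0.7087 > fair 0.6953: forward overpriced → cash-and-carry (buy spot, short the forward).
At maturity, profit = |F_mkt − F*| = |0.7087 − 0.6953| = 0.0134 per NZD (in USD)

0.0134 per NZD (in USD)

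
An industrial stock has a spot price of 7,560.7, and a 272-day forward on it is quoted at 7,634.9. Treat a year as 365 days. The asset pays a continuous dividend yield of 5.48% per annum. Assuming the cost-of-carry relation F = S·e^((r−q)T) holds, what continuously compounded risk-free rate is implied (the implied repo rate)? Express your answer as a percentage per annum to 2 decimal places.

6.79%

From F = S·e^((r−q)T): (r − q) = ln(F/S)/T
ln(7634.9/7560.7) = ln(1.009814) = 0.009766
(r − q) = 0.009766 / (272/365) = 0.013105
r = ln(F/S)/T + q = 0.013105 + 0.0548 = 0.067905
r = 6.79%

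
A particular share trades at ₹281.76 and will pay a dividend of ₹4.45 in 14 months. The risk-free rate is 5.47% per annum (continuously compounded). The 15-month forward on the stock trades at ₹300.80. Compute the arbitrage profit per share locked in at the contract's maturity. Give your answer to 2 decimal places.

₹3.57 per share

PV(dividends) I = 4.45·e^(−0.0547·14/12) = 4.1749
Fair forward F* = (S − I)·e^(rT) = (281.76 − 4.1749)·e^0.068375 = 277.5851 × 1.070767 = 297.2290
Market ₹300.80 > fair 297.2290: forward overpriced → cash-and-carry (borrow at r, buy the stock and collect the dividends, short the forward).
Profit at T = |F_mkt − F*| = |300.80 − 297.2290| = ₹3.57 per share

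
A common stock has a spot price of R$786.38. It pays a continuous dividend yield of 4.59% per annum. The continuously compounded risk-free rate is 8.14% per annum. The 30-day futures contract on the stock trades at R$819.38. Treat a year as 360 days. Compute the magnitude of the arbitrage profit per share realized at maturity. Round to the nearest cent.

R$30.67 per share

Fair futures: F* = S·e^(carry·T), with carry = (r − q) = 0.0814 − 0.0459 = 0.0355
F* = 786.38 · e^(0.0355 × 30/360) = 786.38 · e^0.002958 = 786.38 × 1.002962 = R$788.7093
Market R$819.38 > fair R$788.7093: forward overpriced → cash-and-carry (buy spot, short the forward).
At maturity, profit = |F_mkt − F*| = |819.38 − 788.7093| = R$30.67 per share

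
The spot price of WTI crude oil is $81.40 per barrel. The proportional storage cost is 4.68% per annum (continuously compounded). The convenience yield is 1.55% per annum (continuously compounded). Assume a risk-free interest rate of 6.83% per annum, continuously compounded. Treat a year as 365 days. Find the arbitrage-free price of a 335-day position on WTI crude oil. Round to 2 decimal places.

$89.19 per barrel

Net carry = r + u − y = 0.0683 + 0.0468 − 0.0155 = 0.0996
F = S·e^((r+u−y)T) = 81.40 · e^(0.0996 × 335/365) = 81.40 · e^0.091414
= 81.40 × 1.095723 = $89.19 per barrel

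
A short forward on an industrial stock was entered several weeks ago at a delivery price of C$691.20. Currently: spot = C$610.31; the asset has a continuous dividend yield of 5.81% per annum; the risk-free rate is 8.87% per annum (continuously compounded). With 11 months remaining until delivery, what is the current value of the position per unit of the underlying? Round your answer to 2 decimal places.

C$58.57

Current fair forward for the remaining 11 months: F = S·e^((r − q)·T), (r − q) = 0.0887 − 0.0581 = 0.0306
F = 610.31 · e^(0.0306 × 11/12) = 610.31 × 1.028447 = 627.6715
Value of long forward = (F − K)·e^(−rT) = (627.6715 − 691.20) · e^(−0.0887·11/12)
= -63.5285 × 0.921909 = -58.57
Short position value = −(long value) = C$58.57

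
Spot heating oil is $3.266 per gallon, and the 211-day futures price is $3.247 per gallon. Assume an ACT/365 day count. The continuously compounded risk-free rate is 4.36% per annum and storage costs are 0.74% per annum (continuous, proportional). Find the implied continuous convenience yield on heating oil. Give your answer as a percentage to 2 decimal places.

6.11%

F = S·e^((r+u−y)T) ⇒ (r+u−y) = ln(F/S)/T
ln(3.247/3.266) = -0.005835; /T ⇒ -0.010094
y = r + u − ln(F/S)/T = 0.0436 + 0.0074 + 0.010094 = 0.061094
y = 6.11%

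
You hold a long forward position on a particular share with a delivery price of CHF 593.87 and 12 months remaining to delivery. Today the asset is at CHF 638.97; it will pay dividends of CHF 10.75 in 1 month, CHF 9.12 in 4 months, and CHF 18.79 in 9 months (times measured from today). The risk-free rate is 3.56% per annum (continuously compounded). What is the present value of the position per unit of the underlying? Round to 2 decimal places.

PV(remaining dividends) I = 10.75·e^(−0.0356·1/12) + 9.12·e^(−0.0356·4/12) + 18.79·e^(−0.0356·9/12) = 38.0255
Current forward F = (S − I)·e^(rT) = (638.97 − 38.0255)·e^(0.0356·12/12) = 600.9445 × 1.036241 = 622.7233
Value (long) = (F − K)·e^(−rT) = (622.7233 − 593.87) × 0.965026 = 27.8442
Value = CHF 27.84

CHF 27.84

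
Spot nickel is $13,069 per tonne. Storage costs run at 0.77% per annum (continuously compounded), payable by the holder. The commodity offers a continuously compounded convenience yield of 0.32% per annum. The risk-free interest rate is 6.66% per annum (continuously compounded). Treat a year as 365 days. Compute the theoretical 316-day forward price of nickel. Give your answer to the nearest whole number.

Net carry = r + u − y = 0.0666 + 0.0077 − 0.0032 = 0.0711
F = S·e^((r+u−y)T) = 13069 · e^(0.0711 × 316/365) = 13069 · e^0.061555
= 13069 × 1.063489 = $13,899 per tonne

$13,899 per tonne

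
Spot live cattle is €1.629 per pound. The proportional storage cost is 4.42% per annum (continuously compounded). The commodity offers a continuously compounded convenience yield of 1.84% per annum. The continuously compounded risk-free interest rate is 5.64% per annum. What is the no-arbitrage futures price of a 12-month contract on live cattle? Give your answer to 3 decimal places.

€1.769 per pound

Net carry = r + u − y = 0.0564 + 0.0442 − 0.0184 = 0.0822
F = S·e^((r+u−y)T) = 1.629 · e^(0.0822 × 12/12) = 1.629 · e^0.082200
= 1.629 × 1.085673 = €1.769 per pound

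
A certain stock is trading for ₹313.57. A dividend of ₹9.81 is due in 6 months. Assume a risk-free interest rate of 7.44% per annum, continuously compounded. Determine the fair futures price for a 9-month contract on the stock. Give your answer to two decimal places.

₹321.57

PV(dividends) I = 9.81·e^(−0.0744·6/12)
I = 9.4518
F = (S − I)·e^(rT) = (313.57 − 9.4518) · e^(0.0744·9/12)
= 304.1182 · e^0.055800 = 304.1182 × 1.057386 = ₹321.57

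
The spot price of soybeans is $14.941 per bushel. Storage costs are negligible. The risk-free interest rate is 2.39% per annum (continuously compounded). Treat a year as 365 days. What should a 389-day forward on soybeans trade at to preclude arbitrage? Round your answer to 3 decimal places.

$15.326 per bushel

F = S·e^(rT) = 14.941 · e^(0.0239 × 389/365) = 14.941 · e^0.025472
= 14.941 × 1.025799 = $15.326 per bushel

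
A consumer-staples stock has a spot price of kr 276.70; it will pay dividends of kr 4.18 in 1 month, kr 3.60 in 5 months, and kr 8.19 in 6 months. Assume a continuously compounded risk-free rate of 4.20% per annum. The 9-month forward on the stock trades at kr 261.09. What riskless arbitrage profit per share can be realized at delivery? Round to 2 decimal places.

kr 8.24 per share

PV(dividends) I = 4.18·e^(−0.0420·1/12) + 3.60·e^(−0.0420·5/12) + 8.19·e^(−0.0420·6/12) = 15.7227
Fair forward F* = (S − I)·e^(rT) = (276.70 − 15.7227)·e^0.031500 = 260.9773 × 1.032001 = 269.3288
Market kr 261.09 < fair 269.3288: forward underpriced → reverse cash-and-carry (short the stock, invest proceeds at r, pay the dividends, go long the forward).
Profit at T = |F_mkt − F*| = |261.09 − 269.3288| = kr 8.24 per share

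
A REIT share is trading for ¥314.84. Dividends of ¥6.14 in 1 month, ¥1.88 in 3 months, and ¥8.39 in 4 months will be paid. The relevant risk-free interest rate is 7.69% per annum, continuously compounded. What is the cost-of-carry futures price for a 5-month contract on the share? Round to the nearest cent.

¥308.44

PV(dividends) I = 6.14·e^(−0.0769·1/12) + 1.88·e^(−0.0769·3/12) + 8.39·e^(−0.0769·4/12)
I = 6.1008 + 1.8442 + 8.1777 = 16.1227
F = (S − I)·e^(rT) = (314.84 − 16.1227) · e^(0.0769·5/12)
= 298.7173 · e^0.032042 = 298.7173 × 1.032561 = ¥308.44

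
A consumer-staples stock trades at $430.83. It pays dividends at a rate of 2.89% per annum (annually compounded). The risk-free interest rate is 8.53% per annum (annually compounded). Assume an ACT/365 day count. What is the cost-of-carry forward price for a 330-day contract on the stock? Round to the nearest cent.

F = S · (1+r)^T / (1+q)^T
= 430.83 × 1.076815 / 1.026093 = 430.83 × 1.049432
F = $452.13

$452.13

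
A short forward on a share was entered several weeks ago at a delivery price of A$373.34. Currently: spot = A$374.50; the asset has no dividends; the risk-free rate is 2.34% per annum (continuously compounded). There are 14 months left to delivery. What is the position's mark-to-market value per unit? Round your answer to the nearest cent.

-A$11.21

Current fair forward for the remaining 14 months: F = S·e^(r·T), r = 0.0234
F = 374.50 · e^(0.0234 × 14/12) = 374.50 × 1.027676 = 384.8647
Value of long forward = (F − K)·e^(−rT) = (384.8647 − 373.34) · e^(−0.0234·14/12)
= 11.5247 × 0.973069 = 11.21
Short position value = −(long value) = -A$11.21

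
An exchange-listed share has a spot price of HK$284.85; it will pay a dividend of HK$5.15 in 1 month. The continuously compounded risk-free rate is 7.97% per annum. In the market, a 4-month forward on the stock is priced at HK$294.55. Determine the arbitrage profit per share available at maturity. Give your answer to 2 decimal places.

HK$7.28 per share

PV(dividends) I = 5.15·e^(−0.0797·1/12) = 5.1159
Fair forward F* = (S − I)·e^(rT) = (284.85 − 5.1159)·e^0.026567 = 279.7341 × 1.026923 = 287.2654
Market HK$294.55 > fair 287.2654: forward overpriced → cash-and-carry (borrow at r, buy the stock and collect the dividends, short the forward).
Profit at T = |F_mkt − F*| = |294.55 − 287.2654| = HK$7.28 per share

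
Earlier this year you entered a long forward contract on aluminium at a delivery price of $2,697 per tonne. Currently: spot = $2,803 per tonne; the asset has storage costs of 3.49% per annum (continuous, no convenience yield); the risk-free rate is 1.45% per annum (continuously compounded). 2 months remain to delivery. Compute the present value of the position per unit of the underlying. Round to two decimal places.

Current fair forward for the remaining 2 months: F = S·e^((r + u)·T), (r + u) = 0.0145 + 0.0349 = 0.0494
F = 2803 · e^(0.0494 × 2/12) = 2803 × 1.00826732 = 2826.1733
Value of long forward = (F − K)·e^(−rT) = (2826.1733 − 2697) · e^(−0.0145·2/12)
= 129.1733 × 0.99758625 = 128.86

$128.86 per tonne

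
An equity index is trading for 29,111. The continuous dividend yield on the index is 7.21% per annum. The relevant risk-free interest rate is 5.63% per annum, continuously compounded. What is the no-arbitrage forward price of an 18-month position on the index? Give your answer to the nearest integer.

F = S·e^((r − q)T) = 29111 · e^((0.0563 − 0.0721) × 18/12)
= 29111 · e^-0.023700 = 29111 × 0.976579
F = 28,429

28,429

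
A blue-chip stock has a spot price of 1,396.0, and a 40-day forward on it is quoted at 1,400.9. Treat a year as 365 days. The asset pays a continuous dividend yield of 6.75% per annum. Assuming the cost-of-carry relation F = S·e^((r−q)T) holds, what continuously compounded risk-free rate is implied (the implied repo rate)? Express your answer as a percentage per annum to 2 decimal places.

9.95%

From F = S·e^((r−q)T): (r − q) = ln(F/S)/T
ln(1400.9/1396.0) = ln(1.003510) = 0.003504
(r − q) = 0.003504 / (40/365) = 0.031974
r = ln(F/S)/T + q = 0.031974 + 0.0675 = 0.099474
r = 9.95%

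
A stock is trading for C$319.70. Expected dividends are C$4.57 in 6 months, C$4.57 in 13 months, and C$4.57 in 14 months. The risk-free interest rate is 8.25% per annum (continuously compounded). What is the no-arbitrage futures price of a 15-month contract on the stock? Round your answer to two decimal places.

PV(dividends) I = 4.57·e^(−0.0825·6/12) + 4.57·e^(−0.0825·13/12) + 4.57·e^(−0.0825·14/12)
I = 4.3853 + 4.1793 + 4.1506 = 12.7152
F = (S − I)·e^(rT) = (319.70 − 12.7152) · e^(0.0825·15/12)
= 306.9848 · e^0.103125 = 306.9848 × 1.108630 = C$340.33

C$340.33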